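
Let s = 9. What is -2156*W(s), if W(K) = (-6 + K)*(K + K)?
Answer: -116424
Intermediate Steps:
W(K) = 2*K*(-6 + K) (W(K) = (-6 + K)*(2*K) = 2*K*(-6 + K))
-2156*W(s) = -4312*9*(-6 + 9) = -4312*9*3 = -2156*54 = -116424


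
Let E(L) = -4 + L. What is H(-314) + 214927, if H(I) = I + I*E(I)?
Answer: 314465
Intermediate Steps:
H(I) = I + I*(-4 + I)
H(-314) + 214927 = -314*(-3 - 314) + 214927 = -314*(-317) + 214927 = 99538 + 214927 = 314465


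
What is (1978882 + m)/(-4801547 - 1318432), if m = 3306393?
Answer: -5285275/6119979 ≈ -0.86361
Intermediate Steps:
(1978882 + m)/(-4801547 - 1318432) = (1978882 + 3306393)/(-4801547 - 1318432) = 5285275/(-6119979) = 5285275*(-1/6119979) = -5285275/6119979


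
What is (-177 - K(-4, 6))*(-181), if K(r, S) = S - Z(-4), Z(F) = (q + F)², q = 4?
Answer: 33123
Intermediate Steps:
Z(F) = (4 + F)²
K(r, S) = S (K(r, S) = S - (4 - 4)² = S - 1*0² = S - 1*0 = S + 0 = S)
(-177 - K(-4, 6))*(-181) = (-177 - 1*6)*(-181) = (-177 - 6)*(-181) = -183*(-181) = 33123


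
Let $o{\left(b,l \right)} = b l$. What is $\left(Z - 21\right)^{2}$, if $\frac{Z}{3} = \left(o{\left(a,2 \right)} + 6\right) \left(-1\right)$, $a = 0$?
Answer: $1521$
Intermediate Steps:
$Z = -18$ ($Z = 3 \left(0 \cdot 2 + 6\right) \left(-1\right) = 3 \left(0 + 6\right) \left(-1\right) = 3 \cdot 6 \left(-1\right) = 3 \left(-6\right) = -18$)
$\left(Z - 21\right)^{2} = \left(-18 - 21\right)^{2} = \left(-39\right)^{2} = 1521$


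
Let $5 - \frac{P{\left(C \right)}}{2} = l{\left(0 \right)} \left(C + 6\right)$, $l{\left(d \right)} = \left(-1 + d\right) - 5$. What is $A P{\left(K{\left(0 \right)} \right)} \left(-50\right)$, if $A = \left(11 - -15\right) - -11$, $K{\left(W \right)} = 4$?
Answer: $-240500$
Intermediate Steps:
$l{\left(d \right)} = -6 + d$
$A = 37$ ($A = \left(11 + 15\right) + 11 = 26 + 11 = 37$)
$P{\left(C \right)} = 82 + 12 C$ ($P{\left(C \right)} = 10 - 2 \left(-6 + 0\right) \left(C + 6\right) = 10 - 2 \left(- 6 \left(6 + C\right)\right) = 10 - 2 \left(-36 - 6 C\right) = 10 + \left(72 + 12 C\right) = 82 + 12 C$)
$A P{\left(K{\left(0 \right)} \right)} \left(-50\right) = 37 \left(82 + 12 \cdot 4\right) \left(-50\right) = 37 \left(82 + 48\right) \left(-50\right) = 37 \cdot 130 \left(-50\right) = 4810 \left(-50\right) = -240500$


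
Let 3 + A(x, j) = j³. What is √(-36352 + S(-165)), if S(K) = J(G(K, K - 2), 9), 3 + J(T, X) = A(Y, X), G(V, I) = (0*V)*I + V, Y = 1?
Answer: I*√35629 ≈ 188.76*I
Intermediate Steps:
A(x, j) = -3 + j³
G(V, I) = V (G(V, I) = 0*I + V = 0 + V = V)
J(T, X) = -6 + X³ (J(T, X) = -3 + (-3 + X³) = -6 + X³)
S(K) = 723 (S(K) = -6 + 9³ = -6 + 729 = 723)
√(-36352 + S(-165)) = √(-36352 + 723) = √(-35629) = I*√35629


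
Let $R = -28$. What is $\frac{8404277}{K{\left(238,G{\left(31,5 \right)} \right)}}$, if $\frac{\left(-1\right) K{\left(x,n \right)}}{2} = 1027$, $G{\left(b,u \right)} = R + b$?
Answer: $- \frac{8404277}{2054} \approx -4091.7$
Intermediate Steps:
$G{\left(b,u \right)} = -28 + b$
$K{\left(x,n \right)} = -2054$ ($K{\left(x,n \right)} = \left(-2\right) 1027 = -2054$)
$\frac{8404277}{K{\left(238,G{\left(31,5 \right)} \right)}} = \frac{8404277}{-2054} = 8404277 \left(- \frac{1}{2054}\right) = - \frac{8404277}{2054}$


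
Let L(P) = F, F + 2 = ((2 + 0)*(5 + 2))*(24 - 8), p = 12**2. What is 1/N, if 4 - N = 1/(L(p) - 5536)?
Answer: 5314/21257 ≈ 0.24999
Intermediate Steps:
p = 144
F = 222 (F = -2 + ((2 + 0)*(5 + 2))*(24 - 8) = -2 + (2*7)*16 = -2 + 14*16 = -2 + 224 = 222)
L(P) = 222
N = 21257/5314 (N = 4 - 1/(222 - 5536) = 4 - 1/(-5314) = 4 - 1*(-1/5314) = 4 + 1/5314 = 21257/5314 ≈ 4.0002)
1/N = 1/(21257/5314) = 5314/21257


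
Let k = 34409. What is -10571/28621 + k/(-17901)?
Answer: -1174051460/512344521 ≈ -2.2915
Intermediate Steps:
-10571/28621 + k/(-17901) = -10571/28621 + 34409/(-17901) = -10571*1/28621 + 34409*(-1/17901) = -10571/28621 - 34409/17901 = -1174051460/512344521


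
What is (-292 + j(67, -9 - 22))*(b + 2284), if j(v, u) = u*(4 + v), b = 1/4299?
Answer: -8159520027/1433 ≈ -5.6940e+6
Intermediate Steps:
b = 1/4299 ≈ 0.00023261
(-292 + j(67, -9 - 22))*(b + 2284) = (-292 + (-9 - 22)*(4 + 67))*(1/4299 + 2284) = (-292 - 31*71)*(9818917/4299) = (-292 - 2201)*(9818917/4299) = -2493*9818917/4299 = -8159520027/1433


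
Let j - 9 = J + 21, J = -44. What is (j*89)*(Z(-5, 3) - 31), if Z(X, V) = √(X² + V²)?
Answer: 38626 - 1246*√34 ≈ 31361.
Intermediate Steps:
j = -14 (j = 9 + (-44 + 21) = 9 - 23 = -14)
Z(X, V) = √(V² + X²)
(j*89)*(Z(-5, 3) - 31) = (-14*89)*(√(3² + (-5)²) - 31) = -1246*(√(9 + 25) - 31) = -1246*(√34 - 31) = -1246*(-31 + √34) = 38626 - 1246*√34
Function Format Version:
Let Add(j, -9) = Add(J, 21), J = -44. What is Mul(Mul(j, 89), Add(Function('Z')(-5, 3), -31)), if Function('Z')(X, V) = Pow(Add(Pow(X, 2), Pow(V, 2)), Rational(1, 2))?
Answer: Add(38626, Mul(-1246, Pow(34, Rational(1, 2)))) ≈ 31361.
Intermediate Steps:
j = -14 (j = Add(9, Add(-44, 21)) = Add(9, -23) = -14)
Function('Z')(X, V) = Pow(Add(Pow(V, 2), Pow(X, 2)), Rational(1, 2))
Mul(Mul(j, 89), Add(Function('Z')(-5, 3), -31)) = Mul(Mul(-14, 89), Add(Pow(Add(Pow(3, 2), Pow(-5, 2)), Rational(1, 2)), -31)) = Mul(-1246, Add(Pow(Add(9, 25), Rational(1, 2)), -31)) = Mul(-1246, Add(Pow(34, Rational(1, 2)), -31)) = Mul(-1246, Add(-31, Pow(34, Rational(1, 2)))) = Add(38626, Mul(-1246, Pow(34, Rational(1, 2))))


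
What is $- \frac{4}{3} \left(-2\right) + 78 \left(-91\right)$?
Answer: $- \frac{21286}{3} \approx -7095.3$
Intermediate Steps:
$- \frac{4}{3} \left(-2\right) + 78 \left(-91\right) = \left(-4\right) \frac{1}{3} \left(-2\right) - 7098 = \left(- \frac{4}{3}\right) \left(-2\right) - 7098 = \frac{8}{3} - 7098 = - \frac{21286}{3}$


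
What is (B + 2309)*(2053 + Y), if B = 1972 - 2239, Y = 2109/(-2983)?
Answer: 657952820/157 ≈ 4.1908e+6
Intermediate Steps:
Y = -111/157 (Y = 2109*(-1/2983) = -111/157 ≈ -0.70701)
B = -267
(B + 2309)*(2053 + Y) = (-267 + 2309)*(2053 - 111/157) = 2042*(322210/157) = 657952820/157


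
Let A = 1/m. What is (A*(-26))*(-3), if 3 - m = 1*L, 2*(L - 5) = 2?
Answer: -26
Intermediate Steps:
L = 6 (L = 5 + (½)*2 = 5 + 1 = 6)
m = -3 (m = 3 - 6 = -3)
A = -⅓ (A = 1/(-3) = -⅓ ≈ -0.33333)
(A*(-26))*(-3) = -⅓*(-26)*(-3) = (26/3)*(-3) = -26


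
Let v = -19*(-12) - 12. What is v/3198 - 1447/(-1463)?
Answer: 823919/779779 ≈ 1.0566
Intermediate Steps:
v = 216 (v = 228 - 12 = 216)
v/3198 - 1447/(-1463) = 216/3198 - 1447/(-1463) = 216*(1/3198) - 1447*(-1/1463) = 36/533 + 1447/1463 = 823919/779779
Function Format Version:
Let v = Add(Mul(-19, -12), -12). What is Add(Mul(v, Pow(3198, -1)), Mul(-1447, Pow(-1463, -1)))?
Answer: Rational(823919, 779779) ≈ 1.0566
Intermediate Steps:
v = 216 (v = Add(228, -12) = 216)
Add(Mul(v, Pow(3198, -1)), Mul(-1447, Pow(-1463, -1))) = Add(Mul(216, Pow(3198, -1)), Mul(-1447, Pow(-1463, -1))) = Add(Mul(216, Rational(1, 3198)), Mul(-1447, Rational(-1, 1463))) = Add(Rational(36, 533), Rational(1447, 1463)) = Rational(823919, 779779)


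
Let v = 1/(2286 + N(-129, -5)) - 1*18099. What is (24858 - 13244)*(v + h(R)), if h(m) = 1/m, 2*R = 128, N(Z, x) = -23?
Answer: -15221959022087/72416 ≈ -2.1020e+8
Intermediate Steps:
R = 64 (R = (½)*128 = 64)
v = -40958036/2263 (v = 1/(2286 - 23) - 1*18099 = 1/2263 - 18099 = -40958036/2263 ≈ -18099.)
(24858 - 13244)*(v + h(R)) = (24858 - 13244)*(-40958036/2263 + 1/64) = 11614*(-40958036/2263 + 1/64) = 11614*(-2621312041/144832) = -15221959022087/72416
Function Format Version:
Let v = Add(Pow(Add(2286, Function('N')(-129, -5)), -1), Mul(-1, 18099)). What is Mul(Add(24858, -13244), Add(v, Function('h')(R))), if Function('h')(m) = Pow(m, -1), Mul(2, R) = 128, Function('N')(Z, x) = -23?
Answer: Rational(-15221959022087, 72416) ≈ -2.1020e+8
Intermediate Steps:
R = 64 (R = Mul(Rational(1, 2), 128) = 64)
v = Rational(-40958036, 2263) (v = Add(Pow(Add(2286, -23), -1), Mul(-1, 18099)) = Add(Pow(2263, -1), -18099) = Add(Rational(1, 2263), -18099) = Rational(-40958036, 2263) ≈ -18099.)
Mul(Add(24858, -13244), Add(v, Function('h')(R))) = Mul(Add(24858, -13244), Add(Rational(-40958036, 2263), Pow(64, -1))) = Mul(11614, Add(Rational(-40958036, 2263), Rational(1, 64))) = Mul(11614, Rational(-2621312041, 144832)) = Rational(-15221959022087, 72416)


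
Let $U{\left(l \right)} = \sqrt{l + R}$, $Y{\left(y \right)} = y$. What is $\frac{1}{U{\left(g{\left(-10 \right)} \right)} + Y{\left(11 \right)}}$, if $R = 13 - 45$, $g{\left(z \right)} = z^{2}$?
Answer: $\frac{11}{53} - \frac{2 \sqrt{17}}{53} \approx 0.051958$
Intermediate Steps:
$R = -32$
$U{\left(l \right)} = \sqrt{-32 + l}$ ($U{\left(l \right)} = \sqrt{l - 32} = \sqrt{-32 + l}$)
$\frac{1}{U{\left(g{\left(-10 \right)} \right)} + Y{\left(11 \right)}} = \frac{1}{\sqrt{-32 + \left(-10\right)^{2}} + 11} = \frac{1}{\sqrt{-32 + 100} + 11} = \frac{1}{\sqrt{68} + 11} = \frac{1}{2 \sqrt{17} + 11} = \frac{1}{11 + 2 \sqrt{17}}$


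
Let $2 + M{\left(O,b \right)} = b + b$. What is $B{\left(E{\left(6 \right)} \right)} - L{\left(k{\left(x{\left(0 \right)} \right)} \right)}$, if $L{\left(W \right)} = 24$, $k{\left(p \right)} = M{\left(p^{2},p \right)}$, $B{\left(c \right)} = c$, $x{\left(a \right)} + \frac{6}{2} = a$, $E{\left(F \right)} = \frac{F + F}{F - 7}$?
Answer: $-36$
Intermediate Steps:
$E{\left(F \right)} = \frac{2 F}{-7 + F}$
$x{\left(a \right)} = -3 + a$
$M{\left(O,b \right)} = -2 + 2 b$ ($M{\left(O,b \right)} = -2 + \left(b + b\right) = -2 + 2 b$)
$k{\left(p \right)} = -2 + 2 p$
$B{\left(E{\left(6 \right)} \right)} - L{\left(k{\left(x{\left(0 \right)} \right)} \right)} = 2 \cdot 6 \frac{1}{-7 + 6} - 24 = 2 \cdot 6 \frac{1}{-1} - 24 = 2 \cdot 6 \left(-1\right) - 24 = -12 - 24 = -36$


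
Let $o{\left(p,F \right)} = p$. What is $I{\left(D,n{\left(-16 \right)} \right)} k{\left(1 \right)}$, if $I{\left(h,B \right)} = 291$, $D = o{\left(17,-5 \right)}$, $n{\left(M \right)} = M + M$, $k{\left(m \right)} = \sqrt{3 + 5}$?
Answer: $582 \sqrt{2} \approx 823.07$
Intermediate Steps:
$k{\left(m \right)} = 2 \sqrt{2}$ ($k{\left(m \right)} = \sqrt{8} = 2 \sqrt{2}$)
$n{\left(M \right)} = 2 M$
$D = 17$
$I{\left(D,n{\left(-16 \right)} \right)} k{\left(1 \right)} = 291 \cdot 2 \sqrt{2} = 582 \sqrt{2}$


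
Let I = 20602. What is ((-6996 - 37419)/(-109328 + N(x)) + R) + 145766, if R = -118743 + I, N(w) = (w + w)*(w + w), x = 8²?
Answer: 4426502415/92944 ≈ 47626.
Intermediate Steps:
x = 64
N(w) = 4*w² (N(w) = (2*w)*(2*w) = 4*w²)
R = -98141 (R = -118743 + 20602 = -98141)
((-6996 - 37419)/(-109328 + N(x)) + R) + 145766 = ((-6996 - 37419)/(-109328 + 4*64²) - 98141) + 145766 = (-44415/(-109328 + 4*4096) - 98141) + 145766 = (-44415/(-109328 + 16384) - 98141) + 145766 = (-44415/(-92944) - 98141) + 145766 = (-44415*(-1/92944) - 98141) + 145766 = (44415/92944 - 98141) + 145766 = -9121572689/92944 + 145766 = 4426502415/92944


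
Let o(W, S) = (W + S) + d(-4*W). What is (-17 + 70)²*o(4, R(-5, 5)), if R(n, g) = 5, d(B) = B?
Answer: -19663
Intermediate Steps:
o(W, S) = S - 3*W (o(W, S) = (W + S) - 4*W = (S + W) - 4*W = S - 3*W)
(-17 + 70)²*o(4, R(-5, 5)) = (-17 + 70)²*(5 - 3*4) = 53²*(5 - 12) = 2809*(-7) = -19663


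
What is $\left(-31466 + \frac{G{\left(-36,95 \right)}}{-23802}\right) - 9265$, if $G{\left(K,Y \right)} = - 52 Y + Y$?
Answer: $- \frac{323158139}{7934} \approx -40731.0$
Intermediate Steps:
$G{\left(K,Y \right)} = - 51 Y$
$\left(-31466 + \frac{G{\left(-36,95 \right)}}{-23802}\right) - 9265 = \left(-31466 + \frac{\left(-51\right) 95}{-23802}\right) - 9265 = \left(-31466 - - \frac{1615}{7934}\right) - 9265 = \left(-31466 + \frac{1615}{7934}\right) - 9265 = - \frac{249649629}{7934} - 9265 = - \frac{323158139}{7934}$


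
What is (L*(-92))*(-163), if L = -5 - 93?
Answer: -1469608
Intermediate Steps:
L = -98
(L*(-92))*(-163) = -98*(-92)*(-163) = 9016*(-163) = -1469608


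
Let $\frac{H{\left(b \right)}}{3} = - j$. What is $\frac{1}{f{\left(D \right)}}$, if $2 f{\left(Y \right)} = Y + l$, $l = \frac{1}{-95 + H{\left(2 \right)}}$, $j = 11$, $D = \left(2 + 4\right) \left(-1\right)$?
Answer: $- \frac{256}{769} \approx -0.3329$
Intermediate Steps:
$D = -6$ ($D = 6 \left(-1\right) = -6$)
$H{\left(b \right)} = -33$ ($H{\left(b \right)} = 3 \left(\left(-1\right) 11\right) = 3 \left(-11\right) = -33$)
$l = - \frac{1}{128}$ ($l = \frac{1}{-95 - 33} = \frac{1}{-128} = - \frac{1}{128} \approx -0.0078125$)
$f{\left(Y \right)} = - \frac{1}{256} + \frac{Y}{2}$ ($f{\left(Y \right)} = \frac{Y - \frac{1}{128}}{2} = \frac{- \frac{1}{128} + Y}{2} = - \frac{1}{256} + \frac{Y}{2}$)
$\frac{1}{f{\left(D \right)}} = \frac{1}{- \frac{1}{256} + \frac{1}{2} \left(-6\right)} = \frac{1}{- \frac{1}{256} - 3} = \frac{1}{- \frac{769}{256}} = - \frac{256}{769}$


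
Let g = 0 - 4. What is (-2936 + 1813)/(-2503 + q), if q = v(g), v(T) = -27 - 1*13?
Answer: 1123/2543 ≈ 0.44160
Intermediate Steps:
g = -4
v(T) = -40 (v(T) = -27 - 13 = -40)
q = -40
(-2936 + 1813)/(-2503 + q) = (-2936 + 1813)/(-2503 - 40) = -1123/(-2543) = -1123*(-1/2543) = 1123/2543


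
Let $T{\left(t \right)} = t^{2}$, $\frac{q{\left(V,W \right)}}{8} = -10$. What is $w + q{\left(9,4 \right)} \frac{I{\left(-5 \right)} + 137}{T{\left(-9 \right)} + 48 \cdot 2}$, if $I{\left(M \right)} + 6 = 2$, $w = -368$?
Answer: $- \frac{75776}{177} \approx -428.11$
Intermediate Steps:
$q{\left(V,W \right)} = -80$ ($q{\left(V,W \right)} = 8 \left(-10\right) = -80$)
$I{\left(M \right)} = -4$ ($I{\left(M \right)} = -6 + 2 = -4$)
$w + q{\left(9,4 \right)} \frac{I{\left(-5 \right)} + 137}{T{\left(-9 \right)} + 48 \cdot 2} = -368 - 80 \frac{-4 + 137}{\left(-9\right)^{2} + 48 \cdot 2} = -368 - 80 \frac{133}{81 + 96} = -368 - 80 \cdot \frac{133}{177} = -368 - 80 \cdot 133 \cdot \frac{1}{177} = -368 - \frac{10640}{177} = - \frac{75776}{177}$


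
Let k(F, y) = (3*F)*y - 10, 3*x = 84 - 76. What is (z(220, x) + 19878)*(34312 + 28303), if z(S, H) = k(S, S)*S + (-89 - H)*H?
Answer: 18011386458730/9 ≈ 2.0013e+12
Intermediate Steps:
x = 8/3 (x = (84 - 76)/3 = (⅓)*8 = 8/3 ≈ 2.6667)
k(F, y) = -10 + 3*F*y (k(F, y) = 3*F*y - 10 = -10 + 3*F*y)
z(S, H) = H*(-89 - H) + S*(-10 + 3*S²) (z(S, H) = (-10 + 3*S*S)*S + (-89 - H)*H = (-10 + 3*S²)*S + H*(-89 - H) = S*(-10 + 3*S²) + H*(-89 - H) = H*(-89 - H) + S*(-10 + 3*S²))
(z(220, x) + 19878)*(34312 + 28303) = ((-(8/3)² - 89*8/3 + 220*(-10 + 3*220²)) + 19878)*(34312 + 28303) = ((-1*64/9 - 712/3 + 220*(-10 + 3*48400)) + 19878)*62615 = ((-64/9 - 712/3 + 220*(-10 + 145200)) + 19878)*62615 = ((-64/9 - 712/3 + 220*145190) + 19878)*62615 = ((-64/9 - 712/3 + 31941800) + 19878)*62615 = (287474000/9 + 19878)*62615 = (287652902/9)*62615 = 18011386458730/9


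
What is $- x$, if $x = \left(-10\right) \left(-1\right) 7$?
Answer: $-70$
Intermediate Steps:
$x = 70$ ($x = 10 \cdot 7 = 70$)
$- x = \left(-1\right) 70 = -70$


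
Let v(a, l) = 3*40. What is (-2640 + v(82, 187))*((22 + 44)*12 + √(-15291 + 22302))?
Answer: -1995840 - 7560*√779 ≈ -2.2068e+6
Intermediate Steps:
v(a, l) = 120
(-2640 + v(82, 187))*((22 + 44)*12 + √(-15291 + 22302)) = (-2640 + 120)*((22 + 44)*12 + √(-15291 + 22302)) = -2520*(66*12 + √7011) = -2520*(792 + 3*√779) = -1995840 - 7560*√779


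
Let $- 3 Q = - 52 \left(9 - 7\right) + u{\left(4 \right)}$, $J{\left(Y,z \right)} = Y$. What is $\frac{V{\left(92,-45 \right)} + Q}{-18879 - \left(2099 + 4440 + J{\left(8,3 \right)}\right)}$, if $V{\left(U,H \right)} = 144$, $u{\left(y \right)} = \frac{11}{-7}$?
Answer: $- \frac{3763}{533946} \approx -0.0070475$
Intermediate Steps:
$u{\left(y \right)} = - \frac{11}{7}$ ($u{\left(y \right)} = 11 \left(- \frac{1}{7}\right) = - \frac{11}{7}$)
$Q = \frac{739}{21}$ ($Q = - \frac{- 52 \left(9 - 7\right) - \frac{11}{7}}{3} = - \frac{\left(-52\right) 2 - \frac{11}{7}}{3} = - \frac{-104 - \frac{11}{7}}{3} = \left(- \frac{1}{3}\right) \left(- \frac{739}{7}\right) = \frac{739}{21} \approx 35.19$)
$\frac{V{\left(92,-45 \right)} + Q}{-18879 - \left(2099 + 4440 + J{\left(8,3 \right)}\right)} = \frac{144 + \frac{739}{21}}{-18879 - \left(2107 + 4440\right)} = \frac{3763}{21 \left(-18879 - 6547\right)} = \frac{3763}{21 \left(-25426\right)} = \frac{3763}{21} \left(- \frac{1}{25426}\right) = - \frac{3763}{533946}$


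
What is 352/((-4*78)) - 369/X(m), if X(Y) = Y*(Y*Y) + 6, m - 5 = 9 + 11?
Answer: -702155/609609 ≈ -1.1518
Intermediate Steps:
m = 25 (m = 5 + (9 + 11) = 5 + 20 = 25)
X(Y) = 6 + Y³ (X(Y) = Y*Y² + 6 = Y³ + 6 = 6 + Y³)
352/((-4*78)) - 369/X(m) = 352/((-4*78)) - 369/(6 + 25³) = 352/(-312) - 369/(6 + 15625) = 352*(-1/312) - 369/15631 = -44/39 - 369*1/15631 = -44/39 - 369/15631 = -702155/609609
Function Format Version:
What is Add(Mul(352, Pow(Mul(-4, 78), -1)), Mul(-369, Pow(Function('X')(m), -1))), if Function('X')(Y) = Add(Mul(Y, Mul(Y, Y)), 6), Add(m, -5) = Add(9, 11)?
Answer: Rational(-702155, 609609) ≈ -1.1518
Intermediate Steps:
m = 25 (m = Add(5, Add(9, 11)) = Add(5, 20) = 25)
Function('X')(Y) = Add(6, Pow(Y, 3)) (Function('X')(Y) = Add(Mul(Y, Pow(Y, 2)), 6) = Add(Pow(Y, 3), 6) = Add(6, Pow(Y, 3)))
Add(Mul(352, Pow(Mul(-4, 78), -1)), Mul(-369, Pow(Function('X')(m), -1))) = Add(Mul(352, Pow(Mul(-4, 78), -1)), Mul(-369, Pow(Add(6, Pow(25, 3)), -1))) = Add(Mul(352, Pow(-312, -1)), Mul(-369, Pow(Add(6, 15625), -1))) = Add(Mul(352, Rational(-1, 312)), Mul(-369, Pow(15631, -1))) = Add(Rational(-44, 39), Mul(-369, Rational(1, 15631))) = Add(Rational(-44, 39), Rational(-369, 15631)) = Rational(-702155, 609609)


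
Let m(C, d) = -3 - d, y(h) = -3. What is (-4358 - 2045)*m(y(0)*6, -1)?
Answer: 12806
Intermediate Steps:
(-4358 - 2045)*m(y(0)*6, -1) = (-4358 - 2045)*(-3 - 1*(-1)) = -6403*(-3 + 1) = -6403*(-2) = 12806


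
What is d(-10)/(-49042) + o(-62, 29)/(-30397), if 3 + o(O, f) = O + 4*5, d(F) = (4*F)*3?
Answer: 25905/6596149 ≈ 0.0039273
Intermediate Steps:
d(F) = 12*F
o(O, f) = 17 + O (o(O, f) = -3 + (O + 4*5) = -3 + (O + 20) = -3 + (20 + O) = 17 + O)
d(-10)/(-49042) + o(-62, 29)/(-30397) = (12*(-10))/(-49042) + (17 - 62)/(-30397) = -120*(-1/49042) - 45*(-1/30397) = 60/24521 + 45/30397 = 25905/6596149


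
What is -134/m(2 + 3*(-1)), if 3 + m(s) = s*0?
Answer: 134/3 ≈ 44.667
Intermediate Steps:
m(s) = -3 (m(s) = -3 + s*0 = -3 + 0 = -3)
-134/m(2 + 3*(-1)) = -134/(-3) = -134*(-⅓) = 134/3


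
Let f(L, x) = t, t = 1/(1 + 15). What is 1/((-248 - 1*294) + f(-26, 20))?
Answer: -16/8671 ≈ -0.0018452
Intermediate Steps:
t = 1/16 ≈ 0.062500
f(L, x) = 1/16
1/((-248 - 1*294) + f(-26, 20)) = 1/((-248 - 1*294) + 1/16) = 1/((-248 - 294) + 1/16) = 1/(-542 + 1/16) = 1/(-8671/16) = -16/8671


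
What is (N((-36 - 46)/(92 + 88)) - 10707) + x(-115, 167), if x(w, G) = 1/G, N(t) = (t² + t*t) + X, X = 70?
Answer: -7194050173/676350 ≈ -10637.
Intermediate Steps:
N(t) = 70 + 2*t² (N(t) = (t² + t*t) + 70 = (t² + t²) + 70 = 2*t² + 70 = 70 + 2*t²)
(N((-36 - 46)/(92 + 88)) - 10707) + x(-115, 167) = ((70 + 2*((-36 - 46)/(92 + 88))²) - 10707) + 1/167 = ((70 + 2*(-82/180)²) - 10707) + 1/167 = ((70 + 2*(-82*1/180)²) - 10707) + 1/167 = ((70 + 2*(-41/90)²) - 10707) + 1/167 = ((70 + 2*(1681/8100)) - 10707) + 1/167 = ((70 + 1681/4050) - 10707) + 1/167 = (285181/4050 - 10707) + 1/167 = -43078169/4050 + 1/167 = -7194050173/676350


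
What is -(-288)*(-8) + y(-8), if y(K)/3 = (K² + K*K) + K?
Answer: -1944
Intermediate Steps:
y(K) = 3*K + 6*K² (y(K) = 3*((K² + K*K) + K) = 3*((K² + K²) + K) = 3*(2*K² + K) = 3*(K + 2*K²) = 3*K + 6*K²)
-(-288)*(-8) + y(-8) = -(-288)*(-8) + 3*(-8)*(1 + 2*(-8)) = -48*48 + 3*(-8)*(1 - 16) = -2304 + 3*(-8)*(-15) = -2304 + 360 = -1944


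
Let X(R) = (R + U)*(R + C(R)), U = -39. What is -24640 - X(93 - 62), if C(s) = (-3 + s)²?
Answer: -18120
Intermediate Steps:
X(R) = (-39 + R)*(R + (-3 + R)²) (X(R) = (R - 39)*(R + (-3 + R)²) = (-39 + R)*(R + (-3 + R)²))
-24640 - X(93 - 62) = -24640 - (-351 + (93 - 62)³ - 44*(93 - 62)² + 204*(93 - 62)) = -24640 - (-351 + 31³ - 44*31² + 204*31) = -24640 - (-351 + 29791 - 44*961 + 6324) = -24640 - (-351 + 29791 - 42284 + 6324) = -24640 - 1*(-6520) = -24640 + 6520 = -18120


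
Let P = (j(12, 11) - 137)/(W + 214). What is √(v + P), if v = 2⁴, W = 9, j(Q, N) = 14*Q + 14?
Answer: √805699/223 ≈ 4.0251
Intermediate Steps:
j(Q, N) = 14 + 14*Q
P = 45/223 (P = ((14 + 14*12) - 137)/(9 + 214) = ((14 + 168) - 137)/223 = (182 - 137)*(1/223) = 45*(1/223) = 45/223 ≈ 0.20179)
v = 16
√(v + P) = √(16 + 45/223) = √(3613/223) = √805699/223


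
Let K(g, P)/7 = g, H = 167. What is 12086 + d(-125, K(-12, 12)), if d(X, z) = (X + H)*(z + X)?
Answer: 3308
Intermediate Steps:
K(g, P) = 7*g
d(X, z) = (167 + X)*(X + z) (d(X, z) = (X + 167)*(z + X) = (167 + X)*(X + z))
12086 + d(-125, K(-12, 12)) = 12086 + ((-125)² + 167*(-125) + 167*(7*(-12)) - 875*(-12)) = 12086 + (15625 - 20875 + 167*(-84) - 125*(-84)) = 12086 + (15625 - 20875 - 14028 + 10500) = 12086 - 8778 = 3308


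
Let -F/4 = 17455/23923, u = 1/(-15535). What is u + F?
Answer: -1084677623/371643805 ≈ -2.9186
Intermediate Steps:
u = -1/15535 ≈ -6.4371e-5
F = -69820/23923 ≈ -2.9185
u + F = -1/15535 - 69820/23923 = -1084677623/371643805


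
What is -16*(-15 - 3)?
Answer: 288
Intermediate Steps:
-16*(-15 - 3) = -16*(-18) = 288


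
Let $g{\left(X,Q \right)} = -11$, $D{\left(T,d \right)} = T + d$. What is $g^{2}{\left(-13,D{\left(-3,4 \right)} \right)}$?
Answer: $121$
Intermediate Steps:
$g^{2}{\left(-13,D{\left(-3,4 \right)} \right)} = \left(-11\right)^{2} = 121$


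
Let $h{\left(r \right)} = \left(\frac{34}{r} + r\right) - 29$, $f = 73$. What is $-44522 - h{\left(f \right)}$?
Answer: $- \frac{3253352}{73} \approx -44566.0$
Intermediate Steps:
$h{\left(r \right)} = -29 + r + \frac{34}{r}$ ($h{\left(r \right)} = \left(r + \frac{34}{r}\right) - 29 = -29 + r + \frac{34}{r}$)
$-44522 - h{\left(f \right)} = -44522 - \left(-29 + 73 + \frac{34}{73}\right) = -44522 - \frac{3246}{73} = - \frac{3253352}{73}$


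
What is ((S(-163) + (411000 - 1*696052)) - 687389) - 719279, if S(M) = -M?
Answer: -1691557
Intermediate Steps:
((S(-163) + (411000 - 1*696052)) - 687389) - 719279 = ((-1*(-163) + (411000 - 1*696052)) - 687389) - 719279 = ((163 + (411000 - 696052)) - 687389) - 719279 = ((163 - 285052) - 687389) - 719279 = (-284889 - 687389) - 719279 = -972278 - 719279 = -1691557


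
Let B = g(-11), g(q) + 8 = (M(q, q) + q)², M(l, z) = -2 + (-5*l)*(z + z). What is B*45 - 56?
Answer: 67307389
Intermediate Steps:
M(l, z) = -2 - 10*l*z (M(l, z) = -2 + (-5*l)*(2*z) = -2 - 10*l*z)
g(q) = -8 + (-2 + q - 10*q²)² (g(q) = -8 + ((-2 - 10*q*q) + q)² = -8 + ((-2 - 10*q²) + q)² = -8 + (-2 + q - 10*q²)²)
B = 1495721 (B = -8 + (2 - 1*(-11) + 10*(-11)²)² = -8 + (2 + 11 + 10*121)² = -8 + (2 + 11 + 1210)² = -8 + 1223² = -8 + 1495729 = 1495721)
B*45 - 56 = 1495721*45 - 56 = 67307445 - 56 = 67307389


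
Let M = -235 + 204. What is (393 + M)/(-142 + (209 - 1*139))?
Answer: -181/36 ≈ -5.0278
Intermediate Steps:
M = -31
(393 + M)/(-142 + (209 - 1*139)) = (393 - 31)/(-142 + (209 - 1*139)) = 362/(-142 + (209 - 139)) = 362/(-142 + 70) = 362/(-72) = 362*(-1/72) = -181/36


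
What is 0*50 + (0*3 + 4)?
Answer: 4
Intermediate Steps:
0*50 + (0*3 + 4) = 0 + (0 + 4) = 0 + 4 = 4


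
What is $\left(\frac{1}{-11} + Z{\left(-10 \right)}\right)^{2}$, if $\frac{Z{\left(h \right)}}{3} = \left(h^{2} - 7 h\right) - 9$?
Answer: $\frac{28217344}{121} \approx 2.332 \cdot 10^{5}$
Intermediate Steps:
$Z{\left(h \right)} = -27 - 21 h + 3 h^{2}$ ($Z{\left(h \right)} = 3 \left(\left(h^{2} - 7 h\right) - 9\right) = 3 \left(-9 + h^{2} - 7 h\right) = -27 - 21 h + 3 h^{2}$)
$\left(\frac{1}{-11} + Z{\left(-10 \right)}\right)^{2} = \left(\frac{1}{-11} - \left(-183 - 300\right)\right)^{2} = \left(- \frac{1}{11} + \left(-27 + 210 + 3 \cdot 100\right)\right)^{2} = \left(- \frac{1}{11} + \left(-27 + 210 + 300\right)\right)^{2} = \left(- \frac{1}{11} + 483\right)^{2} = \left(\frac{5312}{11}\right)^{2} = \frac{28217344}{121}$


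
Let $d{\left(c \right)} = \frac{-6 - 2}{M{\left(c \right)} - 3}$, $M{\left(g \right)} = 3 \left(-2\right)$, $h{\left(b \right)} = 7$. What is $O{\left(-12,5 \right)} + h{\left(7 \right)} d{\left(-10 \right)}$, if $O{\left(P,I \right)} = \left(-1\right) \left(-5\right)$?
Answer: $\frac{101}{9} \approx 11.222$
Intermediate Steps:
$M{\left(g \right)} = -6$
$O{\left(P,I \right)} = 5$
$d{\left(c \right)} = \frac{8}{9}$ ($d{\left(c \right)} = \frac{-6 - 2}{-6 - 3} = - \frac{8}{-9} = \left(-8\right) \left(- \frac{1}{9}\right) = \frac{8}{9}$)
$O{\left(-12,5 \right)} + h{\left(7 \right)} d{\left(-10 \right)} = 5 + 7 \cdot \frac{8}{9} = 5 + \frac{56}{9} = \frac{101}{9}$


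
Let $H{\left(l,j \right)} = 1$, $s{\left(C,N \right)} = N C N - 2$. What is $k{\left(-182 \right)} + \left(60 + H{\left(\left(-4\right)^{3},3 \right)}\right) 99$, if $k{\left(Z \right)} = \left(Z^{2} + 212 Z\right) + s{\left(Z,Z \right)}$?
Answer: $-6027991$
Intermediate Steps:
$s{\left(C,N \right)} = -2 + C N^{2}$ ($s{\left(C,N \right)} = C N N - 2 = C N^{2} - 2 = -2 + C N^{2}$)
$k{\left(Z \right)} = -2 + Z^{2} + Z^{3} + 212 Z$ ($k{\left(Z \right)} = \left(Z^{2} + 212 Z\right) + \left(-2 + Z Z^{2}\right) = \left(Z^{2} + 212 Z\right) + \left(-2 + Z^{3}\right) = -2 + Z^{2} + Z^{3} + 212 Z$)
$k{\left(-182 \right)} + \left(60 + H{\left(\left(-4\right)^{3},3 \right)}\right) 99 = \left(-2 + \left(-182\right)^{2} + \left(-182\right)^{3} + 212 \left(-182\right)\right) + \left(60 + 1\right) 99 = \left(-2 + 33124 - 6028568 - 38584\right) + 61 \cdot 99 = -6034030 + 6039 = -6027991$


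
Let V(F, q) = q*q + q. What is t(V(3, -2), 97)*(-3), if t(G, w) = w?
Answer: -291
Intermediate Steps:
V(F, q) = q + q² (V(F, q) = q² + q = q + q²)
t(V(3, -2), 97)*(-3) = 97*(-3) = -291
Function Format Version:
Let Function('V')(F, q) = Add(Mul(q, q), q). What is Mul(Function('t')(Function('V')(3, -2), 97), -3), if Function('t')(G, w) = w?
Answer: -291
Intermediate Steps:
Function('V')(F, q) = Add(q, Pow(q, 2)) (Function('V')(F, q) = Add(Pow(q, 2), q) = Add(q, Pow(q, 2)))
Mul(Function('t')(Function('V')(3, -2), 97), -3) = Mul(97, -3) = -291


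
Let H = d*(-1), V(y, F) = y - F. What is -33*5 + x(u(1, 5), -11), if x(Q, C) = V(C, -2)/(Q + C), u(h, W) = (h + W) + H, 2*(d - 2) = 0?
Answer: -1146/7 ≈ -163.71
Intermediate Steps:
d = 2 (d = 2 + (1/2)*0 = 2 + 0 = 2)
H = -2 (H = 2*(-1) = -2)
u(h, W) = -2 + W + h (u(h, W) = (h + W) - 2 = (W + h) - 2 = -2 + W + h)
x(Q, C) = (2 + C)/(C + Q) (x(Q, C) = (C - 1*(-2))/(Q + C) = (C + 2)/(C + Q) = (2 + C)/(C + Q))
-33*5 + x(u(1, 5), -11) = -33*5 + (2 - 11)/(-11 + (-2 + 5 + 1)) = -165 - 9/(-11 + 4) = -165 - 9/(-7) = -165 - 1/7*(-9) = -165 + 9/7 = -1146/7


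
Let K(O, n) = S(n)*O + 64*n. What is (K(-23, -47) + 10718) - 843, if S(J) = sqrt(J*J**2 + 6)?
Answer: 6867 - 23*I*sqrt(103817) ≈ 6867.0 - 7410.8*I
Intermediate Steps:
S(J) = sqrt(6 + J**3) (S(J) = sqrt(J**3 + 6) = sqrt(6 + J**3))
K(O, n) = 64*n + O*sqrt(6 + n**3) (K(O, n) = sqrt(6 + n**3)*O + 64*n = O*sqrt(6 + n**3) + 64*n = 64*n + O*sqrt(6 + n**3))
(K(-23, -47) + 10718) - 843 = ((64*(-47) - 23*sqrt(6 + (-47)**3)) + 10718) - 843 = ((-3008 - 23*sqrt(6 - 103823)) + 10718) - 843 = ((-3008 - 23*I*sqrt(103817)) + 10718) - 843 = (7710 - 23*I*sqrt(103817)) - 843 = 6867 - 23*I*sqrt(103817)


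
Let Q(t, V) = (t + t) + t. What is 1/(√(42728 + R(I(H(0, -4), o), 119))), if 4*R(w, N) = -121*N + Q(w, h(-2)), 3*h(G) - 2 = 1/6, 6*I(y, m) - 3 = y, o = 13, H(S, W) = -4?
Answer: 2*√25042/62605 ≈ 0.0050554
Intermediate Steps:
I(y, m) = ½ + y/6
h(G) = 13/18 (h(G) = ⅔ + (⅓)/6 = ⅔ + (⅓)*(⅙) = ⅔ + 1/18 = 13/18)
Q(t, V) = 3*t (Q(t, V) = 2*t + t = 3*t)
R(w, N) = -121*N/4 + 3*w/4 (R(w, N) = (-121*N + 3*w)/4 = -121*N/4 + 3*w/4)
1/(√(42728 + R(I(H(0, -4), o), 119))) = 1/(√(42728 + (-121/4*119 + 3*(½ + (⅙)*(-4))/4))) = 1/(√(42728 + (-14399/4 + 3*(½ - ⅔)/4))) = 1/(√(42728 + (-14399/4 + (¾)*(-⅙)))) = 1/(√(42728 + (-14399/4 - ⅛))) = 1/(√(42728 - 28799/8)) = 1/(√(313025/8)) = 1/(5*√25042/4) = 2*√25042/62605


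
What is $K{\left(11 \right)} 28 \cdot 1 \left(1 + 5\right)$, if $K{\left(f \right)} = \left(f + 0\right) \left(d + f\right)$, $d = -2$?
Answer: $16632$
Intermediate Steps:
$K{\left(f \right)} = f \left(-2 + f\right)$ ($K{\left(f \right)} = \left(f + 0\right) \left(-2 + f\right) = f \left(-2 + f\right)$)
$K{\left(11 \right)} 28 \cdot 1 \left(1 + 5\right) = 11 \left(-2 + 11\right) 28 \cdot 1 \left(1 + 5\right) = 11 \cdot 9 \cdot 28 \cdot 1 \cdot 6 = 99 \cdot 28 \cdot 6 = 2772 \cdot 6 = 16632$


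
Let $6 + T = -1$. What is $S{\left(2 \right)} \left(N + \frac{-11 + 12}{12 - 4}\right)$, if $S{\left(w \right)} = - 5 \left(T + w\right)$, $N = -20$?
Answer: $- \frac{3975}{8} \approx -496.88$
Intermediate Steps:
$T = -7$ ($T = -6 - 1 = -7$)
$S{\left(w \right)} = 35 - 5 w$ ($S{\left(w \right)} = - 5 \left(-7 + w\right) = 35 - 5 w$)
$S{\left(2 \right)} \left(N + \frac{-11 + 12}{12 - 4}\right) = \left(35 - 10\right) \left(-20 + \frac{-11 + 12}{12 - 4}\right) = \left(35 - 10\right) \left(-20 + 1 \cdot \frac{1}{8}\right) = 25 \left(-20 + 1 \cdot \frac{1}{8}\right) = 25 \left(-20 + \frac{1}{8}\right) = 25 \left(- \frac{159}{8}\right) = - \frac{3975}{8}$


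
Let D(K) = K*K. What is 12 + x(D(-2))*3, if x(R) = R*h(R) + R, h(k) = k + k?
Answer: 120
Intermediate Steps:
D(K) = K**2
h(k) = 2*k
x(R) = R + 2*R**2 (x(R) = R*(2*R) + R = 2*R**2 + R = R + 2*R**2)
12 + x(D(-2))*3 = 12 + ((-2)**2*(1 + 2*(-2)**2))*3 = 12 + (4*(1 + 2*4))*3 = 12 + (4*(1 + 8))*3 = 12 + (4*9)*3 = 12 + 36*3 = 12 + 108 = 120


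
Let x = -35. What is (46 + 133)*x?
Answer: -6265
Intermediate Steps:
(46 + 133)*x = (46 + 133)*(-35) = 179*(-35) = -6265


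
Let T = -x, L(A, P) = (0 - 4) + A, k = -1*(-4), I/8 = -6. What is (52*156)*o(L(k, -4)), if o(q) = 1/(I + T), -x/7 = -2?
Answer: -4056/31 ≈ -130.84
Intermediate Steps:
I = -48 (I = 8*(-6) = -48)
k = 4
L(A, P) = -4 + A
x = 14 (x = -7*(-2) = 14)
T = -14 (T = -1*14 = -14)
o(q) = -1/62 (o(q) = 1/(-48 - 14) = 1/(-62) = -1/62)
(52*156)*o(L(k, -4)) = (52*156)*(-1/62) = 8112*(-1/62) = -4056/31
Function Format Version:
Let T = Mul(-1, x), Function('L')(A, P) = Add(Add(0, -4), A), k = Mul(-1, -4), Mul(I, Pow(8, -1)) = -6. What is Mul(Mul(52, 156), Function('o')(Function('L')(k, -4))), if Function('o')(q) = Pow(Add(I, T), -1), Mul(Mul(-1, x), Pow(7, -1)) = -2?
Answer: Rational(-4056, 31) ≈ -130.84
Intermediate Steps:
I = -48 (I = Mul(8, -6) = -48)
k = 4
Function('L')(A, P) = Add(-4, A)
x = 14 (x = Mul(-7, -2) = 14)
T = -14 (T = Mul(-1, 14) = -14)
Function('o')(q) = Rational(-1, 62) (Function('o')(q) = Pow(Add(-48, -14), -1) = Pow(-62, -1) = Rational(-1, 62))
Mul(Mul(52, 156), Function('o')(Function('L')(k, -4))) = Mul(Mul(52, 156), Rational(-1, 62)) = Mul(8112, Rational(-1, 62)) = Rational(-4056, 31)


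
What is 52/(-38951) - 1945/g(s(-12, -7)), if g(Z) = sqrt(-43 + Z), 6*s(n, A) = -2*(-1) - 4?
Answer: -52/38951 + 389*I*sqrt(390)/26 ≈ -0.001335 + 295.47*I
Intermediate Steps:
s(n, A) = -1/3 (s(n, A) = (-2*(-1) - 4)/6 = (2 - 4)/6 = (1/6)*(-2) = -1/3)
52/(-38951) - 1945/g(s(-12, -7)) = 52/(-38951) - 1945/sqrt(-43 - 1/3) = 52*(-1/38951) - 1945*(-I*sqrt(390)/130) = -52/38951 - 1945*(-I*sqrt(390)/130) = -52/38951 - (-389)*I*sqrt(390)/26 = -52/38951 + 389*I*sqrt(390)/26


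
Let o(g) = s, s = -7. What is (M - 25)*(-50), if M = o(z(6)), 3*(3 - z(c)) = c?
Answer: 1600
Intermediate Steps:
z(c) = 3 - c/3
o(g) = -7
M = -7
(M - 25)*(-50) = (-7 - 25)*(-50) = -32*(-50) = 1600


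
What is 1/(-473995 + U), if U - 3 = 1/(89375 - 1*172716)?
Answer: -83341/39502967273 ≈ -2.1097e-6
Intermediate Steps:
U = 250022/83341 (U = 3 + 1/(89375 - 1*172716) = 3 + 1/(89375 - 172716) = 3 + 1/(-83341) = 3 - 1/83341 = 250022/83341 ≈ 3.0000)
1/(-473995 + U) = 1/(-473995 + 250022/83341) = 1/(-39502967273/83341) = -83341/39502967273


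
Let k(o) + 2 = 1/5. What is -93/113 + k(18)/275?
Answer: -128892/155375 ≈ -0.82955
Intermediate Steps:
k(o) = -9/5 (k(o) = -2 + 1/5 = -2 + ⅕ = -9/5)
-93/113 + k(18)/275 = -93/113 - 9/5/275 = -93*1/113 - 9/5*1/275 = -93/113 - 9/1375 = -128892/155375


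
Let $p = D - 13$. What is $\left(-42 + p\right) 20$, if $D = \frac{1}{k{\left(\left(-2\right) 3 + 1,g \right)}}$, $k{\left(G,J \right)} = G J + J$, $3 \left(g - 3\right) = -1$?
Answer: $- \frac{8815}{8} \approx -1101.9$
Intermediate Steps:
$g = \frac{8}{3}$ ($g = 3 + \frac{1}{3} \left(-1\right) = 3 - \frac{1}{3} = \frac{8}{3} \approx 2.6667$)
$k{\left(G,J \right)} = J + G J$
$D = - \frac{3}{32}$ ($D = \frac{1}{\frac{8}{3} \left(1 + \left(\left(-2\right) 3 + 1\right)\right)} = \frac{1}{\frac{8}{3} \left(1 + \left(-6 + 1\right)\right)} = \frac{1}{\frac{8}{3} \left(1 - 5\right)} = \frac{1}{\frac{8}{3} \left(-4\right)} = \frac{1}{- \frac{32}{3}} = - \frac{3}{32} \approx -0.09375$)
$p = - \frac{419}{32}$ ($p = - \frac{3}{32} - 13 = - \frac{419}{32} \approx -13.094$)
$\left(-42 + p\right) 20 = \left(-42 - \frac{419}{32}\right) 20 = \left(- \frac{1763}{32}\right) 20 = - \frac{8815}{8}$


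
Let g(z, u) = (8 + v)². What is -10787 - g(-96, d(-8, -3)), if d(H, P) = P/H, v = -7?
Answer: -10788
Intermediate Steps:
g(z, u) = 1 (g(z, u) = (8 - 7)² = 1² = 1)
-10787 - g(-96, d(-8, -3)) = -10787 - 1*1 = -10787 - 1 = -10788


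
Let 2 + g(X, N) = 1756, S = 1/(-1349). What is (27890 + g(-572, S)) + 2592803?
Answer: 2622447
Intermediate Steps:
S = -1/1349 ≈ -0.00074129
g(X, N) = 1754 (g(X, N) = -2 + 1756 = 1754)
(27890 + g(-572, S)) + 2592803 = (27890 + 1754) + 2592803 = 29644 + 2592803 = 2622447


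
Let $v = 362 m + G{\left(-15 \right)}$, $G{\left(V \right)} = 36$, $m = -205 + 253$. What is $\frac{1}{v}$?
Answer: $\frac{1}{17412} \approx 5.7432 \cdot 10^{-5}$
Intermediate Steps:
$m = 48$
$v = 17412$ ($v = 362 \cdot 48 + 36 = 17376 + 36 = 17412$)
$\frac{1}{v} = \frac{1}{17412}$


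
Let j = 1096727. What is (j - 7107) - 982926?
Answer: 106694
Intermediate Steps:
(j - 7107) - 982926 = (1096727 - 7107) - 982926 = 1089620 - 982926 = 106694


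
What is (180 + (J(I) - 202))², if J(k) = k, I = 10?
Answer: 144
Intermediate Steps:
(180 + (J(I) - 202))² = (180 + (10 - 202))² = (180 - 192)² = (-12)² = 144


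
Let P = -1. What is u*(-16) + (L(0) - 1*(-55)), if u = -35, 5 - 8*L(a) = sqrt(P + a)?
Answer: 4925/8 - I/8 ≈ 615.63 - 0.125*I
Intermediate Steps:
L(a) = 5/8 - sqrt(-1 + a)/8
u*(-16) + (L(0) - 1*(-55)) = -35*(-16) + ((5/8 - sqrt(-1 + 0)/8) - 1*(-55)) = 560 + ((5/8 - I/8) + 55) = 560 + (445/8 - I/8) = 4925/8 - I/8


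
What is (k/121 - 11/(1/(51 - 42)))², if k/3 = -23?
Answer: 145154304/14641 ≈ 9914.2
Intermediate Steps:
k = -69 (k = 3*(-23) = -69)
(k/121 - 11/(1/(51 - 42)))² = (-69/121 - 11/(1/(51 - 42)))² = (-69*1/121 - 11/(1/9))² = (-69/121 - 11/⅑)² = (-69/121 - 11*9)² = (-69/121 - 99)² = (-12048/121)² = 145154304/14641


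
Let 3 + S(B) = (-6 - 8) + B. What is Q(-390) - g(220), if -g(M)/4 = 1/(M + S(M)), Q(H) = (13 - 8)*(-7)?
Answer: -14801/423 ≈ -34.991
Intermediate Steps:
Q(H) = -35 (Q(H) = 5*(-7) = -35)
S(B) = -17 + B (S(B) = -3 + ((-6 - 8) + B) = -3 + (-14 + B) = -17 + B)
g(M) = -4/(-17 + 2*M) (g(M) = -4/(M + (-17 + M)) = -4/(-17 + 2*M))
Q(-390) - g(220) = -35 - (-4)/(-17 + 2*220) = -35 - (-4)/(-17 + 440) = -35 - (-4)/423 = -35 - 1*(-4/423) = -35 + 4/423 = -14801/423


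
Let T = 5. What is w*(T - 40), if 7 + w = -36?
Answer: 1505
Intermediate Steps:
w = -43 (w = -7 - 36 = -43)
w*(T - 40) = -43*(5 - 40) = -43*(-35) = 1505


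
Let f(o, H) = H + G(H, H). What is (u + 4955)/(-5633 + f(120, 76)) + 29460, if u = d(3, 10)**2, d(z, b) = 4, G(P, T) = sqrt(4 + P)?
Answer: 909702154893/30880169 - 19884*sqrt(5)/30880169 ≈ 29459.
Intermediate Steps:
f(o, H) = H + sqrt(4 + H)
u = 16 (u = 4**2 = 16)
(u + 4955)/(-5633 + f(120, 76)) + 29460 = (16 + 4955)/(-5633 + (76 + sqrt(4 + 76))) + 29460 = 4971/(-5633 + (76 + sqrt(80))) + 29460 = 4971/(-5633 + (76 + 4*sqrt(5))) + 29460 = 4971/(-5557 + 4*sqrt(5)) + 29460 = 29460 + 4971/(-5557 + 4*sqrt(5))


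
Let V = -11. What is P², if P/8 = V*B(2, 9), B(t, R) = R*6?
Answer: 22581504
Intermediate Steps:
B(t, R) = 6*R
P = -4752 (P = 8*(-66*9) = 8*(-11*54) = 8*(-594) = -4752)
P² = (-4752)² = 22581504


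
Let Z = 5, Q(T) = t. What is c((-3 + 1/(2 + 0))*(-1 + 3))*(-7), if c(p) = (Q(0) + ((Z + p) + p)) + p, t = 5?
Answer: 35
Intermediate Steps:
Q(T) = 5
c(p) = 10 + 3*p (c(p) = (5 + ((5 + p) + p)) + p = (5 + (5 + 2*p)) + p = (10 + 2*p) + p = 10 + 3*p)
c((-3 + 1/(2 + 0))*(-1 + 3))*(-7) = (10 + 3*((-3 + 1/(2 + 0))*(-1 + 3)))*(-7) = (10 + 3*((-3 + 1/2)*2))*(-7) = (10 + 3*((-3 + ½)*2))*(-7) = (10 + 3*(-5/2*2))*(-7) = (10 + 3*(-5))*(-7) = (10 - 15)*(-7) = -5*(-7) = 35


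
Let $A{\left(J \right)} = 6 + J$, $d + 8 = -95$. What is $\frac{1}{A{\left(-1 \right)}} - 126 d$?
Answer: $\frac{64891}{5} \approx 12978.0$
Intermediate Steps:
$d = -103$ ($d = -8 - 95 = -103$)
$\frac{1}{A{\left(-1 \right)}} - 126 d = \frac{1}{6 - 1} - -12978 = \frac{1}{5} + 12978 = \frac{64891}{5}$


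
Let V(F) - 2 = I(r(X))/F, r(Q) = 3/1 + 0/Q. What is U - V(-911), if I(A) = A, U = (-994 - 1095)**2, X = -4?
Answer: 3975530212/911 ≈ 4.3639e+6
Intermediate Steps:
r(Q) = 3 (r(Q) = 3*1 + 0 = 3 + 0 = 3)
U = 4363921 (U = (-2089)**2 = 4363921)
V(F) = 2 + 3/F
U - V(-911) = 4363921 - (2 + 3/(-911)) = 4363921 - (2 + 3*(-1/911)) = 4363921 - (2 - 3/911) = 4363921 - 1*1819/911 = 4363921 - 1819/911 = 3975530212/911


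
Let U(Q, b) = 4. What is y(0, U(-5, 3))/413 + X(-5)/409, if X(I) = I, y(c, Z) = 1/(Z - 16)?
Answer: -25189/2027004 ≈ -0.012427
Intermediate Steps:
y(c, Z) = 1/(-16 + Z)
y(0, U(-5, 3))/413 + X(-5)/409 = 1/((-16 + 4)*413) - 5/409 = (1/413)/(-12) - 5*1/409 = -1/12*1/413 - 5/409 = -1/4956 - 5/409 = -25189/2027004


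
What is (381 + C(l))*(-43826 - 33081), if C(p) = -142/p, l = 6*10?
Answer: -873586613/30 ≈ -2.9120e+7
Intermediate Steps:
l = 60
(381 + C(l))*(-43826 - 33081) = (381 - 142/60)*(-43826 - 33081) = (381 - 142*1/60)*(-76907) = (381 - 71/30)*(-76907) = (11359/30)*(-76907) = -873586613/30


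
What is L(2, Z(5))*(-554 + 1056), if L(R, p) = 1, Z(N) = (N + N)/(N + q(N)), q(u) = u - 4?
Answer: 502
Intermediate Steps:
q(u) = -4 + u
Z(N) = 2*N/(-4 + 2*N) (Z(N) = (N + N)/(N + (-4 + N)) = (2*N)/(-4 + 2*N) = 2*N/(-4 + 2*N))
L(2, Z(5))*(-554 + 1056) = 1*(-554 + 1056) = 1*502 = 502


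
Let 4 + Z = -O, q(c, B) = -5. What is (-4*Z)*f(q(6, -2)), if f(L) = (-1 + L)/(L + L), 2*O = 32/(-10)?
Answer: 144/25 ≈ 5.7600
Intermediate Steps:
O = -8/5 (O = (32/(-10))/2 = (32*(-⅒))/2 = (½)*(-16/5) = -8/5 ≈ -1.6000)
f(L) = (-1 + L)/(2*L) (f(L) = (-1 + L)/((2*L)) = (1/(2*L))*(-1 + L) = (-1 + L)/(2*L))
Z = -12/5 (Z = -4 - 1*(-8/5) = -4 + 8/5 = -12/5 ≈ -2.4000)
(-4*Z)*f(q(6, -2)) = (-4*(-12/5))*((½)*(-1 - 5)/(-5)) = 48*((½)*(-⅕)*(-6))/5 = (48/5)*(⅗) = 144/25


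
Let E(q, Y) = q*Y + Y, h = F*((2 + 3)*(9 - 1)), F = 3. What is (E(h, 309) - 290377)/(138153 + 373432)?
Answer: -252988/511585 ≈ -0.49452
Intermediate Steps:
h = 120 (h = 3*((2 + 3)*(9 - 1)) = 3*(5*8) = 3*40 = 120)
E(q, Y) = Y + Y*q (E(q, Y) = Y*q + Y = Y + Y*q)
(E(h, 309) - 290377)/(138153 + 373432) = (309*(1 + 120) - 290377)/(138153 + 373432) = (309*121 - 290377)/511585 = (37389 - 290377)*(1/511585) = -252988*1/511585 = -252988/511585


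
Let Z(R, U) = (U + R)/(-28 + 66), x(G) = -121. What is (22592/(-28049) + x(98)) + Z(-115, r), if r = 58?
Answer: -6917189/56098 ≈ -123.31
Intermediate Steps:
Z(R, U) = R/38 + U/38 (Z(R, U) = (R + U)/38 = (R + U)*(1/38) = R/38 + U/38)
(22592/(-28049) + x(98)) + Z(-115, r) = (22592/(-28049) - 121) + ((1/38)*(-115) + (1/38)*58) = (22592*(-1/28049) - 121) + (-115/38 + 29/19) = (-22592/28049 - 121) - 3/2 = -3416521/28049 - 3/2 = -6917189/56098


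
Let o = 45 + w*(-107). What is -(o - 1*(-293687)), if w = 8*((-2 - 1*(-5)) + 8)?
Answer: -284316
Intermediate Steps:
w = 88 (w = 8*((-2 + 5) + 8) = 8*(3 + 8) = 8*11 = 88)
o = -9371 (o = 45 + 88*(-107) = 45 - 9416 = -9371)
-(o - 1*(-293687)) = -(-9371 - 1*(-293687)) = -(-9371 + 293687) = -1*284316 = -284316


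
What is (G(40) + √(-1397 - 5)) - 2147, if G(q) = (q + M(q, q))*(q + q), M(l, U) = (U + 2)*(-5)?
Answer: -15747 + I*√1402 ≈ -15747.0 + 37.443*I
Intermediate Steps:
M(l, U) = -10 - 5*U (M(l, U) = (2 + U)*(-5) = -10 - 5*U)
G(q) = 2*q*(-10 - 4*q) (G(q) = (q + (-10 - 5*q))*(q + q) = (-10 - 4*q)*(2*q) = 2*q*(-10 - 4*q))
(G(40) + √(-1397 - 5)) - 2147 = (-4*40*(5 + 2*40) + √(-1397 - 5)) - 2147 = (-4*40*(5 + 80) + √(-1402)) - 2147 = (-4*40*85 + I*√1402) - 2147 = (-13600 + I*√1402) - 2147 = -15747 + I*√1402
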